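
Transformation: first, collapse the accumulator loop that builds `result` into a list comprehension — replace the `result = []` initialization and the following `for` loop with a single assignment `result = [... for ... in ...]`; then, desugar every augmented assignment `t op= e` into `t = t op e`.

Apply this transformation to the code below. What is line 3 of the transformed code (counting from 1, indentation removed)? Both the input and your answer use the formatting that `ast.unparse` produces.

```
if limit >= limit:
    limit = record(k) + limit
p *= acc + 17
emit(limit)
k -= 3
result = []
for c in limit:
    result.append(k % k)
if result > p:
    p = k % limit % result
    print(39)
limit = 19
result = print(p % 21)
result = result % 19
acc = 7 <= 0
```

Transformed code:
if limit >= limit:
    limit = record(k) + limit
p = p * (acc + 17)
emit(limit)
k = k - 3
result = [k % k for c in limit]
if result > p:
    p = k % limit % result
    print(39)
limit = 19
result = print(p % 21)
result = result % 19
acc = 7 <= 0

p = p * (acc + 17)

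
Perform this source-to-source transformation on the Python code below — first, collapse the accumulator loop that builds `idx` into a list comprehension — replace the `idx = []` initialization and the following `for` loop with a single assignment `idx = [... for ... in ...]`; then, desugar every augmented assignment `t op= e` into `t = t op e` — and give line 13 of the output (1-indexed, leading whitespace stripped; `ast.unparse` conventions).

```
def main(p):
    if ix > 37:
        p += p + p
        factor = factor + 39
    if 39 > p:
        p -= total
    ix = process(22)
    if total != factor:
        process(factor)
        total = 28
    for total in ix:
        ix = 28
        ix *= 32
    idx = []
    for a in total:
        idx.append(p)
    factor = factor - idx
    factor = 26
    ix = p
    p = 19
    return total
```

ix = ix * 32

Transformed code:
def main(p):
    if ix > 37:
        p = p + (p + p)
        factor = factor + 39
    if 39 > p:
        p = p - total
    ix = process(22)
    if total != factor:
        process(factor)
        total = 28
    for total in ix:
        ix = 28
        ix = ix * 32
    idx = [p for a in total]
    factor = factor - idx
    factor = 26
    ix = p
    p = 19
    return total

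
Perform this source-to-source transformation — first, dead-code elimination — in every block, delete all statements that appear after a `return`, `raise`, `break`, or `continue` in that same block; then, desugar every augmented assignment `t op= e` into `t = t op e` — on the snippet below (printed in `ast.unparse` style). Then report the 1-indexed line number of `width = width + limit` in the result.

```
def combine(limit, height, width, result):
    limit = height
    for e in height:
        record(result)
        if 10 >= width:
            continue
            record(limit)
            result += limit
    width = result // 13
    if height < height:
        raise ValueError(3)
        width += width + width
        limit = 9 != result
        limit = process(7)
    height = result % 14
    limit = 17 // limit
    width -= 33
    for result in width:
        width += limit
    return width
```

Transformed code:
def combine(limit, height, width, result):
    limit = height
    for e in height:
        record(result)
        if 10 >= width:
            continue
    width = result // 13
    if height < height:
        raise ValueError(3)
    height = result % 14
    limit = 17 // limit
    width = width - 33
    for result in width:
        width = width + limit
    return width

14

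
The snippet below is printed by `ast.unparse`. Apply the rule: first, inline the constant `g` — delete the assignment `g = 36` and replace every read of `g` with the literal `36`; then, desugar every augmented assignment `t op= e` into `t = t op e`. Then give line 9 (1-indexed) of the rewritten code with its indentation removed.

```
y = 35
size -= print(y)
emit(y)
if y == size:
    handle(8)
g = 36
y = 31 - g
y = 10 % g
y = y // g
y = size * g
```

y = size * 36

Transformed code:
y = 35
size = size - print(y)
emit(y)
if y == size:
    handle(8)
y = 31 - 36
y = 10 % 36
y = y // 36
y = size * 36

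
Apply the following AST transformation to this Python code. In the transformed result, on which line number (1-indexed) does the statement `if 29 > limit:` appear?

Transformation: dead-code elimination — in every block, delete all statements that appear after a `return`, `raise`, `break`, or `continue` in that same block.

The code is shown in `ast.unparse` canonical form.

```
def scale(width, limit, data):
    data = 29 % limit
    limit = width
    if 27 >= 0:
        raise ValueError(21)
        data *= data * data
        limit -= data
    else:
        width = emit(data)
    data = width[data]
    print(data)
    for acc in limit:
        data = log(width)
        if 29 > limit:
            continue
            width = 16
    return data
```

12

Transformed code:
def scale(width, limit, data):
    data = 29 % limit
    limit = width
    if 27 >= 0:
        raise ValueError(21)
    else:
        width = emit(data)
    data = width[data]
    print(data)
    for acc in limit:
        data = log(width)
        if 29 > limit:
            continue
    return data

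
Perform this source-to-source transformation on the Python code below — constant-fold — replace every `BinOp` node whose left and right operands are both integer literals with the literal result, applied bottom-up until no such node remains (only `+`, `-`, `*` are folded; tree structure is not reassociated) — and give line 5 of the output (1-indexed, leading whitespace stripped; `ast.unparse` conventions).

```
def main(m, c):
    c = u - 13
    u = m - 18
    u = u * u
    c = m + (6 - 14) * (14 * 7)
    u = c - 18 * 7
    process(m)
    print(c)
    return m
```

Transformed code:
def main(m, c):
    c = u - 13
    u = m - 18
    u = u * u
    c = m + -784
    u = c - 126
    process(m)
    print(c)
    return m

c = m + -784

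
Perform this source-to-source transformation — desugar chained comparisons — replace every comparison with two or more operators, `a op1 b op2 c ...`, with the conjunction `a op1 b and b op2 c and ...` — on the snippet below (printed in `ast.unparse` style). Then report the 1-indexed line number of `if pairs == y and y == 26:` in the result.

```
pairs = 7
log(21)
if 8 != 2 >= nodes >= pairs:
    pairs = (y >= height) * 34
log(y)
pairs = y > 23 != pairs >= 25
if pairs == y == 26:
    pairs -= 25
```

7

Transformed code:
pairs = 7
log(21)
if 8 != 2 and 2 >= nodes and (nodes >= pairs):
    pairs = (y >= height) * 34
log(y)
pairs = y > 23 and 23 != pairs and (pairs >= 25)
if pairs == y and y == 26:
    pairs -= 25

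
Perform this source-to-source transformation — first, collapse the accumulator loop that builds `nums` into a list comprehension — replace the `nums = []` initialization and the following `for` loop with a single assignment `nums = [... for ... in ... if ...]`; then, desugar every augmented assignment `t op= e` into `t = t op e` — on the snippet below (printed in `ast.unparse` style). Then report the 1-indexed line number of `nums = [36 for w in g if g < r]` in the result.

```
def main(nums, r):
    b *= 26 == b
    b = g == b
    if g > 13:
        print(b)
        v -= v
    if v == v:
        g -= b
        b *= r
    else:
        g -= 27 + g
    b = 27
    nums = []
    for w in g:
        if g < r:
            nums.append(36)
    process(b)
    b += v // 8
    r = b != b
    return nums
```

13

Transformed code:
def main(nums, r):
    b = b * (26 == b)
    b = g == b
    if g > 13:
        print(b)
        v = v - v
    if v == v:
        g = g - b
        b = b * r
    else:
        g = g - (27 + g)
    b = 27
    nums = [36 for w in g if g < r]
    process(b)
    b = b + v // 8
    r = b != b
    return nums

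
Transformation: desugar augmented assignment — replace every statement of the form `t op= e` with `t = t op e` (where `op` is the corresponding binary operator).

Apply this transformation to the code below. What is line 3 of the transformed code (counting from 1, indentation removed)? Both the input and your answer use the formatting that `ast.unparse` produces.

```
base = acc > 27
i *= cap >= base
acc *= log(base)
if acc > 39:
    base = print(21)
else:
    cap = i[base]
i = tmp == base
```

acc = acc * log(base)

Transformed code:
base = acc > 27
i = i * (cap >= base)
acc = acc * log(base)
if acc > 39:
    base = print(21)
else:
    cap = i[base]
i = tmp == base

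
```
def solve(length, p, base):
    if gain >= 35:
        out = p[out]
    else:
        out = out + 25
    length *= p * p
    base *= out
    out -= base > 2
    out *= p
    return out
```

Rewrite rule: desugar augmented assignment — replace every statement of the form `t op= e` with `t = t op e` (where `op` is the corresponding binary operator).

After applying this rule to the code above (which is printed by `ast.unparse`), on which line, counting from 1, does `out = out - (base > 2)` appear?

8

Transformed code:
def solve(length, p, base):
    if gain >= 35:
        out = p[out]
    else:
        out = out + 25
    length = length * (p * p)
    base = base * out
    out = out - (base > 2)
    out = out * p
    return out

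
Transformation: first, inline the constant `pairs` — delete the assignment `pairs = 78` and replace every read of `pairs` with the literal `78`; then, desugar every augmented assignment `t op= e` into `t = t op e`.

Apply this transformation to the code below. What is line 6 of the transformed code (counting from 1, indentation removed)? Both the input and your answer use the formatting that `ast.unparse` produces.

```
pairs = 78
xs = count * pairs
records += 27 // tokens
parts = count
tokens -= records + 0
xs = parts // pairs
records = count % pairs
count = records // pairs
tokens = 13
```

records = count % 78

Transformed code:
xs = count * 78
records = records + 27 // tokens
parts = count
tokens = tokens - (records + 0)
xs = parts // 78
records = count % 78
count = records // 78
tokens = 13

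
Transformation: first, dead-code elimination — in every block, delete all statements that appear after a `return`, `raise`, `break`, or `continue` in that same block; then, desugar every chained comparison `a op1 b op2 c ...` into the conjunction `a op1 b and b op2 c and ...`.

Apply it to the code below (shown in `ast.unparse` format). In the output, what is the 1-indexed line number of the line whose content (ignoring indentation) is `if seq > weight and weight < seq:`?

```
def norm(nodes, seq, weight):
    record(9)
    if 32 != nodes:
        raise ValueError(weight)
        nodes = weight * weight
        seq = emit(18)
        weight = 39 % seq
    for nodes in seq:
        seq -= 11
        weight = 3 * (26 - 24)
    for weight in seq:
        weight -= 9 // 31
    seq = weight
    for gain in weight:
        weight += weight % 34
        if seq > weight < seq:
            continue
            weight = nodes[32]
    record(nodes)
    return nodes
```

13

Transformed code:
def norm(nodes, seq, weight):
    record(9)
    if 32 != nodes:
        raise ValueError(weight)
    for nodes in seq:
        seq -= 11
        weight = 3 * (26 - 24)
    for weight in seq:
        weight -= 9 // 31
    seq = weight
    for gain in weight:
        weight += weight % 34
        if seq > weight and weight < seq:
            continue
    record(nodes)
    return nodes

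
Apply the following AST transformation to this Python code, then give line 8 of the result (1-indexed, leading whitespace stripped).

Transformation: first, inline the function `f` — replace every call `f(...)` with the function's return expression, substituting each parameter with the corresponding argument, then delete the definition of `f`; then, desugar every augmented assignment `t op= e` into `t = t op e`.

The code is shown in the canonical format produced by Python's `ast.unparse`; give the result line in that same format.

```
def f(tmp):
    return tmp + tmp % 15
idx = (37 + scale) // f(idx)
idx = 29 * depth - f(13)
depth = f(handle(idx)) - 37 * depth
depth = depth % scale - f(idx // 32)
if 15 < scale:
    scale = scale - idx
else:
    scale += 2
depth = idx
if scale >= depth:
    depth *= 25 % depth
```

Transformed code:
idx = (37 + scale) // (idx + idx % 15)
idx = 29 * depth - (13 + 13 % 15)
depth = handle(idx) + handle(idx) % 15 - 37 * depth
depth = depth % scale - (idx // 32 + idx // 32 % 15)
if 15 < scale:
    scale = scale - idx
else:
    scale = scale + 2
depth = idx
if scale >= depth:
    depth = depth * (25 % depth)

scale = scale + 2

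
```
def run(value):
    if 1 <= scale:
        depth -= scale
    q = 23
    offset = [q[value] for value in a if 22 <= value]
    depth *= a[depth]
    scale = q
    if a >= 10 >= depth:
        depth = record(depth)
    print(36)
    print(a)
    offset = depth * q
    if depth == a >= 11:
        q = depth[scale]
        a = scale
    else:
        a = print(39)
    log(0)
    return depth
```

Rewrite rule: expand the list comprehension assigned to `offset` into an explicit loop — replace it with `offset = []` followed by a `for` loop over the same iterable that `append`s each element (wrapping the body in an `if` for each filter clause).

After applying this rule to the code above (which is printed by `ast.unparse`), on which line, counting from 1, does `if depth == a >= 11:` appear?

Transformed code:
def run(value):
    if 1 <= scale:
        depth -= scale
    q = 23
    offset = []
    for value in a:
        if 22 <= value:
            offset.append(q[value])
    depth *= a[depth]
    scale = q
    if a >= 10 >= depth:
        depth = record(depth)
    print(36)
    print(a)
    offset = depth * q
    if depth == a >= 11:
        q = depth[scale]
        a = scale
    else:
        a = print(39)
    log(0)
    return depth

16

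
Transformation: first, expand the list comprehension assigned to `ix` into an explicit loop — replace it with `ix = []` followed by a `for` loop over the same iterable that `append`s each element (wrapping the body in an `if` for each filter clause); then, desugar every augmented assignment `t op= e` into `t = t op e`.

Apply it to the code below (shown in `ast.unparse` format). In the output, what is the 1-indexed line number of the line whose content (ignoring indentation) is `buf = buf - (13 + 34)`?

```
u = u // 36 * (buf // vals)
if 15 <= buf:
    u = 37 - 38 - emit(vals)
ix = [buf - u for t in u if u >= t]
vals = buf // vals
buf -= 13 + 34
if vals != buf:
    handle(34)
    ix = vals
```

9

Transformed code:
u = u // 36 * (buf // vals)
if 15 <= buf:
    u = 37 - 38 - emit(vals)
ix = []
for t in u:
    if u >= t:
        ix.append(buf - u)
vals = buf // vals
buf = buf - (13 + 34)
if vals != buf:
    handle(34)
    ix = vals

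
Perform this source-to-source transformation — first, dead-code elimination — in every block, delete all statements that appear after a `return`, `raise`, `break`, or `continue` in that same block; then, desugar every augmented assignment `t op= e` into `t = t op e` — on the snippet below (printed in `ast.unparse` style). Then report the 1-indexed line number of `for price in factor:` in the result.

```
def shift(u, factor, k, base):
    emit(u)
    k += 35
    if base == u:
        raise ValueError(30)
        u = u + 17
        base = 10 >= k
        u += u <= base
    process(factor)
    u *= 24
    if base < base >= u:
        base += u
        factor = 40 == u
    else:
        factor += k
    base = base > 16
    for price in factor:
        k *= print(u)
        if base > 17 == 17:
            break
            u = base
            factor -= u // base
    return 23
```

Transformed code:
def shift(u, factor, k, base):
    emit(u)
    k = k + 35
    if base == u:
        raise ValueError(30)
    process(factor)
    u = u * 24
    if base < base >= u:
        base = base + u
        factor = 40 == u
    else:
        factor = factor + k
    base = base > 16
    for price in factor:
        k = k * print(u)
        if base > 17 == 17:
            break
    return 23

14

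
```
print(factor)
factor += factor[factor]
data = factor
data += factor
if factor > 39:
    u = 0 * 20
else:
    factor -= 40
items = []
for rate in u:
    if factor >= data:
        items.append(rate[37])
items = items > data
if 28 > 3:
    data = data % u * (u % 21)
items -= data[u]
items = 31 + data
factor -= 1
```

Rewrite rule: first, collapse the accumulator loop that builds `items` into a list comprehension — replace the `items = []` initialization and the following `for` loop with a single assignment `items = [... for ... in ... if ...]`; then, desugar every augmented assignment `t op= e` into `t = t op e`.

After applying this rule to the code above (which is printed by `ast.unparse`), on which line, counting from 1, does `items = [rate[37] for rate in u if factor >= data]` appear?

Transformed code:
print(factor)
factor = factor + factor[factor]
data = factor
data = data + factor
if factor > 39:
    u = 0 * 20
else:
    factor = factor - 40
items = [rate[37] for rate in u if factor >= data]
items = items > data
if 28 > 3:
    data = data % u * (u % 21)
items = items - data[u]
items = 31 + data
factor = factor - 1

9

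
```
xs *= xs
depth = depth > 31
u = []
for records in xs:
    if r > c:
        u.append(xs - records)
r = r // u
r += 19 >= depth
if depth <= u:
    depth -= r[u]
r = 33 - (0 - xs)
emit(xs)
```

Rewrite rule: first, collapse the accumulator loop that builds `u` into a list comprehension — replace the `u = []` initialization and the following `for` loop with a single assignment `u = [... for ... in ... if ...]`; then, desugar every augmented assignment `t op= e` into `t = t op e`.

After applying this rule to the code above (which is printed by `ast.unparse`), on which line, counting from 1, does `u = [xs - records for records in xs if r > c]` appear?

3

Transformed code:
xs = xs * xs
depth = depth > 31
u = [xs - records for records in xs if r > c]
r = r // u
r = r + (19 >= depth)
if depth <= u:
    depth = depth - r[u]
r = 33 - (0 - xs)
emit(xs)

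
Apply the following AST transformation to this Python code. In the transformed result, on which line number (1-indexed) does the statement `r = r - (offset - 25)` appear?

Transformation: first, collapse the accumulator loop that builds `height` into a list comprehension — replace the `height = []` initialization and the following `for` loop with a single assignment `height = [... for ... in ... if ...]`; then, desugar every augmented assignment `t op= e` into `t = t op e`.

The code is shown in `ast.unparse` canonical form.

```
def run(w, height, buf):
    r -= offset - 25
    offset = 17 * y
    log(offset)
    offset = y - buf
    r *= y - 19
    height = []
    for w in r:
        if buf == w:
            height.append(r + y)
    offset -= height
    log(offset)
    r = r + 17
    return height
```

2

Transformed code:
def run(w, height, buf):
    r = r - (offset - 25)
    offset = 17 * y
    log(offset)
    offset = y - buf
    r = r * (y - 19)
    height = [r + y for w in r if buf == w]
    offset = offset - height
    log(offset)
    r = r + 17
    return height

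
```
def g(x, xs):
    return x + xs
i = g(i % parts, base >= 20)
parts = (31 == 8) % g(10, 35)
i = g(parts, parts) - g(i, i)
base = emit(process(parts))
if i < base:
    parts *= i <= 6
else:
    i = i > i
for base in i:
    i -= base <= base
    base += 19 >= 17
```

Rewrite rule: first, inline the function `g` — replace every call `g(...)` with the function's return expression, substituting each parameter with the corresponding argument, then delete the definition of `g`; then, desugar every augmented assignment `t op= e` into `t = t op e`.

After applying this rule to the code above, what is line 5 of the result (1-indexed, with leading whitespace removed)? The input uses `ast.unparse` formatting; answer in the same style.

if i < base:

Transformed code:
i = i % parts + (base >= 20)
parts = (31 == 8) % (10 + 35)
i = parts + parts - (i + i)
base = emit(process(parts))
if i < base:
    parts = parts * (i <= 6)
else:
    i = i > i
for base in i:
    i = i - (base <= base)
    base = base + (19 >= 17)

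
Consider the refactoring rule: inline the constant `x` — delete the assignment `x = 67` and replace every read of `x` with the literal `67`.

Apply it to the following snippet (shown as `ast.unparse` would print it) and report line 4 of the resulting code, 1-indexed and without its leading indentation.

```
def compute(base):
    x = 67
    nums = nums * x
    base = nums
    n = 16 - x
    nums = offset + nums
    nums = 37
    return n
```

n = 16 - 67

Transformed code:
def compute(base):
    nums = nums * 67
    base = nums
    n = 16 - 67
    nums = offset + nums
    nums = 37
    return n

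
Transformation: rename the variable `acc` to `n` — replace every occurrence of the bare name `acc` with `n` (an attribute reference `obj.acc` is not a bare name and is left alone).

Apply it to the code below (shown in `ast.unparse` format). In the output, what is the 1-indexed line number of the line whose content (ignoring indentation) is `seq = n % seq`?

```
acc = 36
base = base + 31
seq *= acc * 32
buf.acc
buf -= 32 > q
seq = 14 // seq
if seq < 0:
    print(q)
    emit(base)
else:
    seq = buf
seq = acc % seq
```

12

Transformed code:
n = 36
base = base + 31
seq *= n * 32
buf.acc
buf -= 32 > q
seq = 14 // seq
if seq < 0:
    print(q)
    emit(base)
else:
    seq = buf
seq = n % seq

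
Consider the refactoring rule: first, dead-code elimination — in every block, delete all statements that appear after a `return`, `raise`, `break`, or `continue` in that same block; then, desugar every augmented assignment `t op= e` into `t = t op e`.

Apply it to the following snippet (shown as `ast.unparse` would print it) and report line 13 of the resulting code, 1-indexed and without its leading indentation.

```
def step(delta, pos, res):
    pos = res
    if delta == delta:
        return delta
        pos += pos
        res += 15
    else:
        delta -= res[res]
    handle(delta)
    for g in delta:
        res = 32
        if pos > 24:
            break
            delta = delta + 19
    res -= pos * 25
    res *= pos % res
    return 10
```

res = res * (pos % res)

Transformed code:
def step(delta, pos, res):
    pos = res
    if delta == delta:
        return delta
    else:
        delta = delta - res[res]
    handle(delta)
    for g in delta:
        res = 32
        if pos > 24:
            break
    res = res - pos * 25
    res = res * (pos % res)
    return 10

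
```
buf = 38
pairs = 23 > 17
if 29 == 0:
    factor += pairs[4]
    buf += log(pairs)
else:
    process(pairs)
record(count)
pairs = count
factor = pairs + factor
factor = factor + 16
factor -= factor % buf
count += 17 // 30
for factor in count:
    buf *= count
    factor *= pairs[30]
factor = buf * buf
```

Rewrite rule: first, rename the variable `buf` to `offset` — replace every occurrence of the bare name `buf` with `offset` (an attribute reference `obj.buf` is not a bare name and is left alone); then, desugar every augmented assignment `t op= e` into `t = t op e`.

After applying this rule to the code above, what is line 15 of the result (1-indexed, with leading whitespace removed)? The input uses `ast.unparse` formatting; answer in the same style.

offset = offset * count

Transformed code:
offset = 38
pairs = 23 > 17
if 29 == 0:
    factor = factor + pairs[4]
    offset = offset + log(pairs)
else:
    process(pairs)
record(count)
pairs = count
factor = pairs + factor
factor = factor + 16
factor = factor - factor % offset
count = count + 17 // 30
for factor in count:
    offset = offset * count
    factor = factor * pairs[30]
factor = offset * offset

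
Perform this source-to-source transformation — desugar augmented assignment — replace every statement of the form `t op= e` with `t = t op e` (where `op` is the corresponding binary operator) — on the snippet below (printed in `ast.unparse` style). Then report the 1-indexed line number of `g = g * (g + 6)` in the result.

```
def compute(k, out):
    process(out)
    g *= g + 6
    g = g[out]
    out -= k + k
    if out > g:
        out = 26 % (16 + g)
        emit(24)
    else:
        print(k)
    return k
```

Transformed code:
def compute(k, out):
    process(out)
    g = g * (g + 6)
    g = g[out]
    out = out - (k + k)
    if out > g:
        out = 26 % (16 + g)
        emit(24)
    else:
        print(k)
    return k

3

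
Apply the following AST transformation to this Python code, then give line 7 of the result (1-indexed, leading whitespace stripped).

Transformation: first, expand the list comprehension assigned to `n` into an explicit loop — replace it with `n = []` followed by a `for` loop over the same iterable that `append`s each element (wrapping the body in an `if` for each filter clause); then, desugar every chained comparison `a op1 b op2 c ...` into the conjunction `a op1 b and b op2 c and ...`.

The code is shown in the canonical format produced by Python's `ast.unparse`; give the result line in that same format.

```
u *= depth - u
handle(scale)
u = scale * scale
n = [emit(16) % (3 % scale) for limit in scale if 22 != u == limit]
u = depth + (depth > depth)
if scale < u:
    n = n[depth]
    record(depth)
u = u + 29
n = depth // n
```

Transformed code:
u *= depth - u
handle(scale)
u = scale * scale
n = []
for limit in scale:
    if 22 != u and u == limit:
        n.append(emit(16) % (3 % scale))
u = depth + (depth > depth)
if scale < u:
    n = n[depth]
    record(depth)
u = u + 29
n = depth // n

n.append(emit(16) % (3 % scale))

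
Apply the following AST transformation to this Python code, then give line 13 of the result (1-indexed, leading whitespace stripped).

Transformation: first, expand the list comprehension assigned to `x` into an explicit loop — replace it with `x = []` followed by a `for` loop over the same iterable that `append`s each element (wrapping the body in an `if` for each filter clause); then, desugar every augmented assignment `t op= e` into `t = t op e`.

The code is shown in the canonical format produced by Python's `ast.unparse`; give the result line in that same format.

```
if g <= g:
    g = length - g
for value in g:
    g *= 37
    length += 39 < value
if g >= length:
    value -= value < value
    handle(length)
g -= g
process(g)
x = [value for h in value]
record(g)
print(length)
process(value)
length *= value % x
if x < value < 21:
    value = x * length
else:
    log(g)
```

Transformed code:
if g <= g:
    g = length - g
for value in g:
    g = g * 37
    length = length + (39 < value)
if g >= length:
    value = value - (value < value)
    handle(length)
g = g - g
process(g)
x = []
for h in value:
    x.append(value)
record(g)
print(length)
process(value)
length = length * (value % x)
if x < value < 21:
    value = x * length
else:
    log(g)

x.append(value)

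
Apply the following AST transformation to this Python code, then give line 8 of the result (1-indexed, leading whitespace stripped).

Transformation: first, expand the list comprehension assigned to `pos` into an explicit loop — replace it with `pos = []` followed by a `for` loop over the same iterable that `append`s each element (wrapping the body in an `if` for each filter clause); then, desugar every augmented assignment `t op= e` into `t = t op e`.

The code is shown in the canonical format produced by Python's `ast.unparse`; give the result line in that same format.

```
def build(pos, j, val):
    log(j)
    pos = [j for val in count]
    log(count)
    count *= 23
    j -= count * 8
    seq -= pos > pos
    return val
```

j = j - count * 8

Transformed code:
def build(pos, j, val):
    log(j)
    pos = []
    for val in count:
        pos.append(j)
    log(count)
    count = count * 23
    j = j - count * 8
    seq = seq - (pos > pos)
    return val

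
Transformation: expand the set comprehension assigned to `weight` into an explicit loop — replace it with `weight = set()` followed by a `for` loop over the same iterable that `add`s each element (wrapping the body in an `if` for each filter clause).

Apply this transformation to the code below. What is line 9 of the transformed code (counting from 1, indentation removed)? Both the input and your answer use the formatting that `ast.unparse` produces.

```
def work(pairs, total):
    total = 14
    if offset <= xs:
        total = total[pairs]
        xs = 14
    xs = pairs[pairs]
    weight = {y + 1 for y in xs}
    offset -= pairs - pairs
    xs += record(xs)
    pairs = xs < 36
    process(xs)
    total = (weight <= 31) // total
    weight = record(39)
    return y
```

weight.add(y + 1)

Transformed code:
def work(pairs, total):
    total = 14
    if offset <= xs:
        total = total[pairs]
        xs = 14
    xs = pairs[pairs]
    weight = set()
    for y in xs:
        weight.add(y + 1)
    offset -= pairs - pairs
    xs += record(xs)
    pairs = xs < 36
    process(xs)
    total = (weight <= 31) // total
    weight = record(39)
    return y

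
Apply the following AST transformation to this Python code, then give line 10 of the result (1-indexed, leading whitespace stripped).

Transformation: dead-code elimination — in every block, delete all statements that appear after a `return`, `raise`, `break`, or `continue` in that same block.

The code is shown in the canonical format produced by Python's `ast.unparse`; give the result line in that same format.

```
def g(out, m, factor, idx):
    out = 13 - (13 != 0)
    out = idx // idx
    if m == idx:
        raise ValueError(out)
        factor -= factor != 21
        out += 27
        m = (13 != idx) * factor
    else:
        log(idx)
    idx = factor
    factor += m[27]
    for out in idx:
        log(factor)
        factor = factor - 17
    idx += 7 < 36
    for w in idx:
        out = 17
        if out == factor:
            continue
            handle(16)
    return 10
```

Transformed code:
def g(out, m, factor, idx):
    out = 13 - (13 != 0)
    out = idx // idx
    if m == idx:
        raise ValueError(out)
    else:
        log(idx)
    idx = factor
    factor += m[27]
    for out in idx:
        log(factor)
        factor = factor - 17
    idx += 7 < 36
    for w in idx:
        out = 17
        if out == factor:
            continue
    return 10

for out in idx:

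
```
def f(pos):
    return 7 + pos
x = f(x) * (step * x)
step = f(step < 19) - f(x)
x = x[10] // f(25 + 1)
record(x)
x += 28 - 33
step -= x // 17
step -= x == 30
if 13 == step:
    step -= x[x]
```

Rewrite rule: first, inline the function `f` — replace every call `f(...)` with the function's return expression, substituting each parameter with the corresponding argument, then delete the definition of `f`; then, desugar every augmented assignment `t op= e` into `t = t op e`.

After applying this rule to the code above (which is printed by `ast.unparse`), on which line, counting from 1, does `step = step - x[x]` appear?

Transformed code:
x = (7 + x) * (step * x)
step = 7 + (step < 19) - (7 + x)
x = x[10] // (7 + (25 + 1))
record(x)
x = x + (28 - 33)
step = step - x // 17
step = step - (x == 30)
if 13 == step:
    step = step - x[x]

9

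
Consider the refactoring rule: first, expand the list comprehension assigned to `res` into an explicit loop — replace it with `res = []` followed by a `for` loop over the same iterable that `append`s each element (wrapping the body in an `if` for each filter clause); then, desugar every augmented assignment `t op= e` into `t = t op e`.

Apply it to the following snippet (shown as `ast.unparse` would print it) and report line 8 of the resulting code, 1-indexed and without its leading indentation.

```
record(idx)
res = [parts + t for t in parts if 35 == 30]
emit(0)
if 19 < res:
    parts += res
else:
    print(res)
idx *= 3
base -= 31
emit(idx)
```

parts = parts + res

Transformed code:
record(idx)
res = []
for t in parts:
    if 35 == 30:
        res.append(parts + t)
emit(0)
if 19 < res:
    parts = parts + res
else:
    print(res)
idx = idx * 3
base = base - 31
emit(idx)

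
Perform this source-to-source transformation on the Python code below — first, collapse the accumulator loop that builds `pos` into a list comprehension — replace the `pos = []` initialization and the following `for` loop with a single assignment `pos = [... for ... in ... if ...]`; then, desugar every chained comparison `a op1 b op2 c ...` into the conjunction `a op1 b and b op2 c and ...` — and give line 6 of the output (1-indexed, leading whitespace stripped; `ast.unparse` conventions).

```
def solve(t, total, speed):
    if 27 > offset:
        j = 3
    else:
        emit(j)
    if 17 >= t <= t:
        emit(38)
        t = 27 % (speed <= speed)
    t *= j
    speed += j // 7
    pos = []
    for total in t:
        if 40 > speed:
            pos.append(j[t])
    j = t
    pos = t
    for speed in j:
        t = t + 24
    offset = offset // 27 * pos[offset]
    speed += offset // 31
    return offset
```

Transformed code:
def solve(t, total, speed):
    if 27 > offset:
        j = 3
    else:
        emit(j)
    if 17 >= t and t <= t:
        emit(38)
        t = 27 % (speed <= speed)
    t *= j
    speed += j // 7
    pos = [j[t] for total in t if 40 > speed]
    j = t
    pos = t
    for speed in j:
        t = t + 24
    offset = offset // 27 * pos[offset]
    speed += offset // 31
    return offset

if 17 >= t and t <= t:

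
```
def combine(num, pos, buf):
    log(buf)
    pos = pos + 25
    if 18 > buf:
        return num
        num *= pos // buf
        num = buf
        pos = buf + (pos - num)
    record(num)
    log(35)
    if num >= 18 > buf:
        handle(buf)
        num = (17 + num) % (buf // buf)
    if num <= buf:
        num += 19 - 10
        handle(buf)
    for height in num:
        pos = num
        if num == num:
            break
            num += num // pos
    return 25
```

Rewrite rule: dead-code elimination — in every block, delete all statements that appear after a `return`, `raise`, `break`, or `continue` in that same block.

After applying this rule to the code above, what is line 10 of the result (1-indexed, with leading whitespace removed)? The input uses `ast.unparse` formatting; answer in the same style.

Transformed code:
def combine(num, pos, buf):
    log(buf)
    pos = pos + 25
    if 18 > buf:
        return num
    record(num)
    log(35)
    if num >= 18 > buf:
        handle(buf)
        num = (17 + num) % (buf // buf)
    if num <= buf:
        num += 19 - 10
        handle(buf)
    for height in num:
        pos = num
        if num == num:
            break
    return 25

num = (17 + num) % (buf // buf)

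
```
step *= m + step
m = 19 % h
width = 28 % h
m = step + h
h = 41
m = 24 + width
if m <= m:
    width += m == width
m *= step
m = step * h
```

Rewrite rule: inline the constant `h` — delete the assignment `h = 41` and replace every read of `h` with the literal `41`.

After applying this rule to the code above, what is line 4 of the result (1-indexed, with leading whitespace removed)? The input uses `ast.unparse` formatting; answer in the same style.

m = step + 41

Transformed code:
step *= m + step
m = 19 % 41
width = 28 % 41
m = step + 41
m = 24 + width
if m <= m:
    width += m == width
m *= step
m = step * 41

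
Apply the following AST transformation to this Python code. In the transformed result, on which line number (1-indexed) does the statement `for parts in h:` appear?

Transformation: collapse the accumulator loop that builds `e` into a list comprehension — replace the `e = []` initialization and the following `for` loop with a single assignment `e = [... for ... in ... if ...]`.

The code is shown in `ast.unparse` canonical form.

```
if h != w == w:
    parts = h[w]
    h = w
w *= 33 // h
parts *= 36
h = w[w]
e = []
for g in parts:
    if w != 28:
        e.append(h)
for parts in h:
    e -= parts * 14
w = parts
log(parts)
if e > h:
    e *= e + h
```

8

Transformed code:
if h != w == w:
    parts = h[w]
    h = w
w *= 33 // h
parts *= 36
h = w[w]
e = [h for g in parts if w != 28]
for parts in h:
    e -= parts * 14
w = parts
log(parts)
if e > h:
    e *= e + h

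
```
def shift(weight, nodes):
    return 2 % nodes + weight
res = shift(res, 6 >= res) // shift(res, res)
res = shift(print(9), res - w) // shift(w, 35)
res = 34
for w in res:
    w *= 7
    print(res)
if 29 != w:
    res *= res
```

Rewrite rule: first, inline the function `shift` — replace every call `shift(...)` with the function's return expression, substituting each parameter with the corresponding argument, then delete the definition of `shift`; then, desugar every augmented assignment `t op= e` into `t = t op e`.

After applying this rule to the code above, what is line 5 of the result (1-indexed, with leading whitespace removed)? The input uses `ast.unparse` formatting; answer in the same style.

Transformed code:
res = (2 % (6 >= res) + res) // (2 % res + res)
res = (2 % (res - w) + print(9)) // (2 % 35 + w)
res = 34
for w in res:
    w = w * 7
    print(res)
if 29 != w:
    res = res * res

w = w * 7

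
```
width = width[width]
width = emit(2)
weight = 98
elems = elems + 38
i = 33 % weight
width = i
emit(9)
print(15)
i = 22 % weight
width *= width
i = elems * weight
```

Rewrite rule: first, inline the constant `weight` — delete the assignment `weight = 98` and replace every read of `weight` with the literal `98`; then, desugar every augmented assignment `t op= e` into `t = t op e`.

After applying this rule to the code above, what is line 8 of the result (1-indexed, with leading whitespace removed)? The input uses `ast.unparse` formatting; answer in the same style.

Transformed code:
width = width[width]
width = emit(2)
elems = elems + 38
i = 33 % 98
width = i
emit(9)
print(15)
i = 22 % 98
width = width * width
i = elems * 98

i = 22 % 98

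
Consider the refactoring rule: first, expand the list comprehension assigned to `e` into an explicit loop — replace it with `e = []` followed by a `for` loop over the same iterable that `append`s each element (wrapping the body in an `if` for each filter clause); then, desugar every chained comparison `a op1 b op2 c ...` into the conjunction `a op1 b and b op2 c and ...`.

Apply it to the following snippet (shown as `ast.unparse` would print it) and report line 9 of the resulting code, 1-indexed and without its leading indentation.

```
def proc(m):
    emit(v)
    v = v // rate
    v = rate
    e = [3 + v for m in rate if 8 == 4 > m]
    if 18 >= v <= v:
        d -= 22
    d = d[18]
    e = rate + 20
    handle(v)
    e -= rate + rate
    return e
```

Transformed code:
def proc(m):
    emit(v)
    v = v // rate
    v = rate
    e = []
    for m in rate:
        if 8 == 4 and 4 > m:
            e.append(3 + v)
    if 18 >= v and v <= v:
        d -= 22
    d = d[18]
    e = rate + 20
    handle(v)
    e -= rate + rate
    return e

if 18 >= v and v <= v:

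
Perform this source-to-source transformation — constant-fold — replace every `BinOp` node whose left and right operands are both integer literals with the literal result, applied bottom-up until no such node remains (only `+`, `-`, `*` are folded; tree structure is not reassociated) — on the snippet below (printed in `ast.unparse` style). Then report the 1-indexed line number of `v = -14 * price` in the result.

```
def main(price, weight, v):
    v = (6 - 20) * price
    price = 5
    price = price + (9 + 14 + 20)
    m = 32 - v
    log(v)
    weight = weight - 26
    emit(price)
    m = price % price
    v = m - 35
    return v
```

Transformed code:
def main(price, weight, v):
    v = -14 * price
    price = 5
    price = price + 43
    m = 32 - v
    log(v)
    weight = weight - 26
    emit(price)
    m = price % price
    v = m - 35
    return v

2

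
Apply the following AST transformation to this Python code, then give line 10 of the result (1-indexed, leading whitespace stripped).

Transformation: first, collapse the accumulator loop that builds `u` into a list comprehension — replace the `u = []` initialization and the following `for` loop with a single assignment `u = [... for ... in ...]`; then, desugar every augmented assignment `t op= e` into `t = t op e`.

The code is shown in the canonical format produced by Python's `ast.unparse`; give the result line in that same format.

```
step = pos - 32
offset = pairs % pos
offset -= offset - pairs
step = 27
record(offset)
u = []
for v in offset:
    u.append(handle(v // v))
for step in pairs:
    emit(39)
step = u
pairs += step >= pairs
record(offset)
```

Transformed code:
step = pos - 32
offset = pairs % pos
offset = offset - (offset - pairs)
step = 27
record(offset)
u = [handle(v // v) for v in offset]
for step in pairs:
    emit(39)
step = u
pairs = pairs + (step >= pairs)
record(offset)

pairs = pairs + (step >= pairs)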